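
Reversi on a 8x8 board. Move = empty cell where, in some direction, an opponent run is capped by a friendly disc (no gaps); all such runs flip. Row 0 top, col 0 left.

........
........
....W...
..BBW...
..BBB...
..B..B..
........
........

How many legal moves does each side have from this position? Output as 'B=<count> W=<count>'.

-- B to move --
(1,3): no bracket -> illegal
(1,4): flips 2 -> legal
(1,5): flips 1 -> legal
(2,3): no bracket -> illegal
(2,5): flips 1 -> legal
(3,5): flips 1 -> legal
(4,5): no bracket -> illegal
B mobility = 4
-- W to move --
(2,1): no bracket -> illegal
(2,2): no bracket -> illegal
(2,3): no bracket -> illegal
(3,1): flips 2 -> legal
(3,5): no bracket -> illegal
(4,1): no bracket -> illegal
(4,5): no bracket -> illegal
(4,6): no bracket -> illegal
(5,1): flips 2 -> legal
(5,3): no bracket -> illegal
(5,4): flips 1 -> legal
(5,6): no bracket -> illegal
(6,1): flips 2 -> legal
(6,2): no bracket -> illegal
(6,3): no bracket -> illegal
(6,4): no bracket -> illegal
(6,5): no bracket -> illegal
(6,6): no bracket -> illegal
W mobility = 4

Answer: B=4 W=4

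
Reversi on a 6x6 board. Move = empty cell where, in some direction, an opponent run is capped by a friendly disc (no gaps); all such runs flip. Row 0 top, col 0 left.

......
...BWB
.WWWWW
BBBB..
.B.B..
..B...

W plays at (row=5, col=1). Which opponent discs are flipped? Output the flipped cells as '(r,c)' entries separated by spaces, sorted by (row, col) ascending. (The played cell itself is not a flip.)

Answer: (3,1) (4,1)

Derivation:
Dir NW: first cell '.' (not opp) -> no flip
Dir N: opp run (4,1) (3,1) capped by W -> flip
Dir NE: first cell '.' (not opp) -> no flip
Dir W: first cell '.' (not opp) -> no flip
Dir E: opp run (5,2), next='.' -> no flip
Dir SW: edge -> no flip
Dir S: edge -> no flip
Dir SE: edge -> no flip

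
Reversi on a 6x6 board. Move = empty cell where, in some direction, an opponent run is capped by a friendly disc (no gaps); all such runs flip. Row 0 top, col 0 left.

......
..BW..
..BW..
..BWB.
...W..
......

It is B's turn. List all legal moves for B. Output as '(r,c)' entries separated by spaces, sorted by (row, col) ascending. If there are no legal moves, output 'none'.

(0,2): no bracket -> illegal
(0,3): no bracket -> illegal
(0,4): flips 1 -> legal
(1,4): flips 2 -> legal
(2,4): flips 1 -> legal
(4,2): no bracket -> illegal
(4,4): flips 1 -> legal
(5,2): flips 1 -> legal
(5,3): no bracket -> illegal
(5,4): flips 1 -> legal

Answer: (0,4) (1,4) (2,4) (4,4) (5,2) (5,4)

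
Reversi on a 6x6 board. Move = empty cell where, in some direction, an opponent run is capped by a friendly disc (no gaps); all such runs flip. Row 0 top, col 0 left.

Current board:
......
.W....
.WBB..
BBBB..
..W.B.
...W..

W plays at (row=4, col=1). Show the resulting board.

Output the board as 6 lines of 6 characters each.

Place W at (4,1); scan 8 dirs for brackets.
Dir NW: opp run (3,0), next=edge -> no flip
Dir N: opp run (3,1) capped by W -> flip
Dir NE: opp run (3,2) (2,3), next='.' -> no flip
Dir W: first cell '.' (not opp) -> no flip
Dir E: first cell 'W' (not opp) -> no flip
Dir SW: first cell '.' (not opp) -> no flip
Dir S: first cell '.' (not opp) -> no flip
Dir SE: first cell '.' (not opp) -> no flip
All flips: (3,1)

Answer: ......
.W....
.WBB..
BWBB..
.WW.B.
...W..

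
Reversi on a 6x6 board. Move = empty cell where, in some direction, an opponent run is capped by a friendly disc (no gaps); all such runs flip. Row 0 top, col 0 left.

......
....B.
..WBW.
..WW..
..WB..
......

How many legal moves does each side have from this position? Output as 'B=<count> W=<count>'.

-- B to move --
(1,1): no bracket -> illegal
(1,2): no bracket -> illegal
(1,3): no bracket -> illegal
(1,5): no bracket -> illegal
(2,1): flips 2 -> legal
(2,5): flips 1 -> legal
(3,1): no bracket -> illegal
(3,4): flips 1 -> legal
(3,5): no bracket -> illegal
(4,1): flips 2 -> legal
(4,4): no bracket -> illegal
(5,1): no bracket -> illegal
(5,2): no bracket -> illegal
(5,3): no bracket -> illegal
B mobility = 4
-- W to move --
(0,3): no bracket -> illegal
(0,4): flips 1 -> legal
(0,5): flips 2 -> legal
(1,2): no bracket -> illegal
(1,3): flips 1 -> legal
(1,5): no bracket -> illegal
(2,5): no bracket -> illegal
(3,4): no bracket -> illegal
(4,4): flips 1 -> legal
(5,2): no bracket -> illegal
(5,3): flips 1 -> legal
(5,4): flips 1 -> legal
W mobility = 6

Answer: B=4 W=6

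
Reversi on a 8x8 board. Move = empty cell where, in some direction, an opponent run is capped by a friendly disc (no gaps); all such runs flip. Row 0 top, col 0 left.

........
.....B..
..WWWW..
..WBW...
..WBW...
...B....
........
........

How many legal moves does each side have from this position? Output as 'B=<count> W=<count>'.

-- B to move --
(1,1): flips 1 -> legal
(1,2): no bracket -> illegal
(1,3): flips 1 -> legal
(1,4): no bracket -> illegal
(1,6): flips 2 -> legal
(2,1): flips 1 -> legal
(2,6): no bracket -> illegal
(3,1): flips 2 -> legal
(3,5): flips 3 -> legal
(3,6): no bracket -> illegal
(4,1): flips 1 -> legal
(4,5): flips 1 -> legal
(5,1): flips 1 -> legal
(5,2): no bracket -> illegal
(5,4): no bracket -> illegal
(5,5): flips 1 -> legal
B mobility = 10
-- W to move --
(0,4): no bracket -> illegal
(0,5): flips 1 -> legal
(0,6): flips 1 -> legal
(1,4): no bracket -> illegal
(1,6): no bracket -> illegal
(2,6): no bracket -> illegal
(5,2): flips 1 -> legal
(5,4): flips 1 -> legal
(6,2): flips 1 -> legal
(6,3): flips 3 -> legal
(6,4): flips 1 -> legal
W mobility = 7

Answer: B=10 W=7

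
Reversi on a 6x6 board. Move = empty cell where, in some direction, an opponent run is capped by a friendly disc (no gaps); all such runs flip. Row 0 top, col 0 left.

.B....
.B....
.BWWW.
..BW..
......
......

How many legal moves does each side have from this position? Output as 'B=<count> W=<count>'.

-- B to move --
(1,2): flips 1 -> legal
(1,3): no bracket -> illegal
(1,4): flips 1 -> legal
(1,5): no bracket -> illegal
(2,5): flips 3 -> legal
(3,1): no bracket -> illegal
(3,4): flips 1 -> legal
(3,5): no bracket -> illegal
(4,2): no bracket -> illegal
(4,3): no bracket -> illegal
(4,4): flips 2 -> legal
B mobility = 5
-- W to move --
(0,0): flips 1 -> legal
(0,2): no bracket -> illegal
(1,0): no bracket -> illegal
(1,2): no bracket -> illegal
(2,0): flips 1 -> legal
(3,0): no bracket -> illegal
(3,1): flips 1 -> legal
(4,1): flips 1 -> legal
(4,2): flips 1 -> legal
(4,3): no bracket -> illegal
W mobility = 5

Answer: B=5 W=5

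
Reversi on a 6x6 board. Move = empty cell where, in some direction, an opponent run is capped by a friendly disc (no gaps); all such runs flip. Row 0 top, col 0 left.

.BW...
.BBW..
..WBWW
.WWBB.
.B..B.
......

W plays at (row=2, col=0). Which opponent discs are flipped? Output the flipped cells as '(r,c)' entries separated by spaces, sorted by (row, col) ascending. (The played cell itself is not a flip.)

Answer: (1,1)

Derivation:
Dir NW: edge -> no flip
Dir N: first cell '.' (not opp) -> no flip
Dir NE: opp run (1,1) capped by W -> flip
Dir W: edge -> no flip
Dir E: first cell '.' (not opp) -> no flip
Dir SW: edge -> no flip
Dir S: first cell '.' (not opp) -> no flip
Dir SE: first cell 'W' (not opp) -> no flip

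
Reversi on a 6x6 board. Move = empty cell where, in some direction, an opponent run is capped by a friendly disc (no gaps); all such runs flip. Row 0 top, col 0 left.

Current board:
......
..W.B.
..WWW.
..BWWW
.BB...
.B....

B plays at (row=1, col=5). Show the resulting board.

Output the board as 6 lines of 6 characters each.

Answer: ......
..W.BB
..WWB.
..BBWW
.BB...
.B....

Derivation:
Place B at (1,5); scan 8 dirs for brackets.
Dir NW: first cell '.' (not opp) -> no flip
Dir N: first cell '.' (not opp) -> no flip
Dir NE: edge -> no flip
Dir W: first cell 'B' (not opp) -> no flip
Dir E: edge -> no flip
Dir SW: opp run (2,4) (3,3) capped by B -> flip
Dir S: first cell '.' (not opp) -> no flip
Dir SE: edge -> no flip
All flips: (2,4) (3,3)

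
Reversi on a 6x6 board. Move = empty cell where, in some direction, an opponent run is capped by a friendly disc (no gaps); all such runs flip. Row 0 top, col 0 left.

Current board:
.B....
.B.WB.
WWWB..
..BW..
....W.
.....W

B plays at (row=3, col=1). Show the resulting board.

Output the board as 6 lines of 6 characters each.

Answer: .B....
.B.WB.
WBWB..
.BBW..
....W.
.....W

Derivation:
Place B at (3,1); scan 8 dirs for brackets.
Dir NW: opp run (2,0), next=edge -> no flip
Dir N: opp run (2,1) capped by B -> flip
Dir NE: opp run (2,2) (1,3), next='.' -> no flip
Dir W: first cell '.' (not opp) -> no flip
Dir E: first cell 'B' (not opp) -> no flip
Dir SW: first cell '.' (not opp) -> no flip
Dir S: first cell '.' (not opp) -> no flip
Dir SE: first cell '.' (not opp) -> no flip
All flips: (2,1)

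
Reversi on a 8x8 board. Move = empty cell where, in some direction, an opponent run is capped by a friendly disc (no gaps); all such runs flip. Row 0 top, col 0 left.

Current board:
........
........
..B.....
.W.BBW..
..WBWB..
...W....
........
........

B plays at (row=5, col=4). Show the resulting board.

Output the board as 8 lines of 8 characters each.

Answer: ........
........
..B.....
.W.BBW..
..WBBB..
...WB...
........
........

Derivation:
Place B at (5,4); scan 8 dirs for brackets.
Dir NW: first cell 'B' (not opp) -> no flip
Dir N: opp run (4,4) capped by B -> flip
Dir NE: first cell 'B' (not opp) -> no flip
Dir W: opp run (5,3), next='.' -> no flip
Dir E: first cell '.' (not opp) -> no flip
Dir SW: first cell '.' (not opp) -> no flip
Dir S: first cell '.' (not opp) -> no flip
Dir SE: first cell '.' (not opp) -> no flip
All flips: (4,4)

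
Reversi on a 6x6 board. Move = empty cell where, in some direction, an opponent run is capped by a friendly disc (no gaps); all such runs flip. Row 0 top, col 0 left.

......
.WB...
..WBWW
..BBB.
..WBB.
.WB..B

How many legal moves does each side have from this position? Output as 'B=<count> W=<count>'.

Answer: B=7 W=5

Derivation:
-- B to move --
(0,0): flips 2 -> legal
(0,1): no bracket -> illegal
(0,2): no bracket -> illegal
(1,0): flips 1 -> legal
(1,3): no bracket -> illegal
(1,4): flips 1 -> legal
(1,5): flips 1 -> legal
(2,0): no bracket -> illegal
(2,1): flips 1 -> legal
(3,1): no bracket -> illegal
(3,5): no bracket -> illegal
(4,0): no bracket -> illegal
(4,1): flips 1 -> legal
(5,0): flips 1 -> legal
(5,3): no bracket -> illegal
B mobility = 7
-- W to move --
(0,1): no bracket -> illegal
(0,2): flips 1 -> legal
(0,3): no bracket -> illegal
(1,3): flips 1 -> legal
(1,4): no bracket -> illegal
(2,1): no bracket -> illegal
(3,1): no bracket -> illegal
(3,5): no bracket -> illegal
(4,1): no bracket -> illegal
(4,5): flips 2 -> legal
(5,3): flips 1 -> legal
(5,4): flips 2 -> legal
W mobility = 5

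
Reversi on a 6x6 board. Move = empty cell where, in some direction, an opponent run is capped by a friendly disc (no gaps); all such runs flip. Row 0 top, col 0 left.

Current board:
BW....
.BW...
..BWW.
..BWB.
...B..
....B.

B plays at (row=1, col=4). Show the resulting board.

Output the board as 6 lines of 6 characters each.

Answer: BW....
.BW.B.
..BBB.
..BWB.
...B..
....B.

Derivation:
Place B at (1,4); scan 8 dirs for brackets.
Dir NW: first cell '.' (not opp) -> no flip
Dir N: first cell '.' (not opp) -> no flip
Dir NE: first cell '.' (not opp) -> no flip
Dir W: first cell '.' (not opp) -> no flip
Dir E: first cell '.' (not opp) -> no flip
Dir SW: opp run (2,3) capped by B -> flip
Dir S: opp run (2,4) capped by B -> flip
Dir SE: first cell '.' (not opp) -> no flip
All flips: (2,3) (2,4)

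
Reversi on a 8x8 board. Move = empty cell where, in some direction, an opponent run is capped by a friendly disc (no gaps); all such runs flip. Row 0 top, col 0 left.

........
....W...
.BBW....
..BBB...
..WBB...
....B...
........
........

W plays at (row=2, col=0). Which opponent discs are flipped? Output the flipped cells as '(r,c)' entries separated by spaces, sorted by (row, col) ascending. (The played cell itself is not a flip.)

Dir NW: edge -> no flip
Dir N: first cell '.' (not opp) -> no flip
Dir NE: first cell '.' (not opp) -> no flip
Dir W: edge -> no flip
Dir E: opp run (2,1) (2,2) capped by W -> flip
Dir SW: edge -> no flip
Dir S: first cell '.' (not opp) -> no flip
Dir SE: first cell '.' (not opp) -> no flip

Answer: (2,1) (2,2)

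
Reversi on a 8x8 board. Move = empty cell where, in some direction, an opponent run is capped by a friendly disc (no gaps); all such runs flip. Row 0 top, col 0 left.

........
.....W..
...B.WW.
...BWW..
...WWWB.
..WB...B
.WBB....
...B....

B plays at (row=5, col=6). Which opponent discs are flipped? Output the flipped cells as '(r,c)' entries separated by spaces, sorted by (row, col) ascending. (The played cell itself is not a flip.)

Answer: (3,4) (4,5)

Derivation:
Dir NW: opp run (4,5) (3,4) capped by B -> flip
Dir N: first cell 'B' (not opp) -> no flip
Dir NE: first cell '.' (not opp) -> no flip
Dir W: first cell '.' (not opp) -> no flip
Dir E: first cell 'B' (not opp) -> no flip
Dir SW: first cell '.' (not opp) -> no flip
Dir S: first cell '.' (not opp) -> no flip
Dir SE: first cell '.' (not opp) -> no flip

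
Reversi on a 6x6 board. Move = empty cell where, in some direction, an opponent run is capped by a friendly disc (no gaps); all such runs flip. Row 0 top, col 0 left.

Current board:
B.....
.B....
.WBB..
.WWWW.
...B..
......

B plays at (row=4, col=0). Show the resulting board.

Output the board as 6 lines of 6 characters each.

Place B at (4,0); scan 8 dirs for brackets.
Dir NW: edge -> no flip
Dir N: first cell '.' (not opp) -> no flip
Dir NE: opp run (3,1) capped by B -> flip
Dir W: edge -> no flip
Dir E: first cell '.' (not opp) -> no flip
Dir SW: edge -> no flip
Dir S: first cell '.' (not opp) -> no flip
Dir SE: first cell '.' (not opp) -> no flip
All flips: (3,1)

Answer: B.....
.B....
.WBB..
.BWWW.
B..B..
......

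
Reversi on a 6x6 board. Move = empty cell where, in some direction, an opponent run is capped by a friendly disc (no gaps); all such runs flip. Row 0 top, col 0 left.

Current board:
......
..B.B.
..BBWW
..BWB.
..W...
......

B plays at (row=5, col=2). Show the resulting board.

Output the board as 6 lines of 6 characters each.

Place B at (5,2); scan 8 dirs for brackets.
Dir NW: first cell '.' (not opp) -> no flip
Dir N: opp run (4,2) capped by B -> flip
Dir NE: first cell '.' (not opp) -> no flip
Dir W: first cell '.' (not opp) -> no flip
Dir E: first cell '.' (not opp) -> no flip
Dir SW: edge -> no flip
Dir S: edge -> no flip
Dir SE: edge -> no flip
All flips: (4,2)

Answer: ......
..B.B.
..BBWW
..BWB.
..B...
..B...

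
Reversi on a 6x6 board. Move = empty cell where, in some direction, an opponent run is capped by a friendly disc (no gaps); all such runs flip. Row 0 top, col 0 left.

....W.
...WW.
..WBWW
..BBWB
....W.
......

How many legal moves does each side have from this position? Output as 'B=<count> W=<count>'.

Answer: B=10 W=6

Derivation:
-- B to move --
(0,2): flips 2 -> legal
(0,3): flips 1 -> legal
(0,5): flips 1 -> legal
(1,1): flips 1 -> legal
(1,2): flips 1 -> legal
(1,5): flips 2 -> legal
(2,1): flips 1 -> legal
(3,1): no bracket -> illegal
(4,3): no bracket -> illegal
(4,5): flips 1 -> legal
(5,3): flips 1 -> legal
(5,4): no bracket -> illegal
(5,5): flips 1 -> legal
B mobility = 10
-- W to move --
(1,2): flips 1 -> legal
(2,1): no bracket -> illegal
(3,1): flips 2 -> legal
(4,1): flips 2 -> legal
(4,2): flips 2 -> legal
(4,3): flips 2 -> legal
(4,5): flips 1 -> legal
W mobility = 6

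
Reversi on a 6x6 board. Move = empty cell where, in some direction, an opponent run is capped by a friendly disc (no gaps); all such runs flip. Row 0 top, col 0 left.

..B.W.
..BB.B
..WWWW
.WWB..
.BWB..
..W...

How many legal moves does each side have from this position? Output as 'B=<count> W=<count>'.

Answer: B=8 W=11

Derivation:
-- B to move --
(0,3): no bracket -> illegal
(0,5): no bracket -> illegal
(1,1): flips 1 -> legal
(1,4): flips 2 -> legal
(2,0): no bracket -> illegal
(2,1): flips 2 -> legal
(3,0): flips 2 -> legal
(3,4): flips 1 -> legal
(3,5): flips 2 -> legal
(4,0): flips 2 -> legal
(5,1): flips 1 -> legal
(5,3): no bracket -> illegal
B mobility = 8
-- W to move --
(0,1): flips 1 -> legal
(0,3): flips 1 -> legal
(0,5): flips 1 -> legal
(1,1): no bracket -> illegal
(1,4): no bracket -> illegal
(2,1): no bracket -> illegal
(3,0): flips 1 -> legal
(3,4): flips 2 -> legal
(4,0): flips 1 -> legal
(4,4): flips 2 -> legal
(5,0): flips 1 -> legal
(5,1): flips 1 -> legal
(5,3): flips 2 -> legal
(5,4): flips 1 -> legal
W mobility = 11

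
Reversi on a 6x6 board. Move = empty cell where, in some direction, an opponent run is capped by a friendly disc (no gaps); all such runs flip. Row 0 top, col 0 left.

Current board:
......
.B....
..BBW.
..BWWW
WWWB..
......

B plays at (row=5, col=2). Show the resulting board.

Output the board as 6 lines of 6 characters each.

Answer: ......
.B....
..BBW.
..BWWW
WWBB..
..B...

Derivation:
Place B at (5,2); scan 8 dirs for brackets.
Dir NW: opp run (4,1), next='.' -> no flip
Dir N: opp run (4,2) capped by B -> flip
Dir NE: first cell 'B' (not opp) -> no flip
Dir W: first cell '.' (not opp) -> no flip
Dir E: first cell '.' (not opp) -> no flip
Dir SW: edge -> no flip
Dir S: edge -> no flip
Dir SE: edge -> no flip
All flips: (4,2)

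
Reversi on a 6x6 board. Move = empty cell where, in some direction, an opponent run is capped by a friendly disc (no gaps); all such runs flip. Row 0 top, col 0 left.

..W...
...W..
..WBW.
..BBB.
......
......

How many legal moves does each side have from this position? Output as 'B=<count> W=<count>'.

Answer: B=7 W=3

Derivation:
-- B to move --
(0,1): no bracket -> illegal
(0,3): flips 1 -> legal
(0,4): no bracket -> illegal
(1,1): flips 1 -> legal
(1,2): flips 1 -> legal
(1,4): flips 1 -> legal
(1,5): flips 1 -> legal
(2,1): flips 1 -> legal
(2,5): flips 1 -> legal
(3,1): no bracket -> illegal
(3,5): no bracket -> illegal
B mobility = 7
-- W to move --
(1,2): no bracket -> illegal
(1,4): no bracket -> illegal
(2,1): no bracket -> illegal
(2,5): no bracket -> illegal
(3,1): no bracket -> illegal
(3,5): no bracket -> illegal
(4,1): no bracket -> illegal
(4,2): flips 2 -> legal
(4,3): flips 2 -> legal
(4,4): flips 2 -> legal
(4,5): no bracket -> illegal
W mobility = 3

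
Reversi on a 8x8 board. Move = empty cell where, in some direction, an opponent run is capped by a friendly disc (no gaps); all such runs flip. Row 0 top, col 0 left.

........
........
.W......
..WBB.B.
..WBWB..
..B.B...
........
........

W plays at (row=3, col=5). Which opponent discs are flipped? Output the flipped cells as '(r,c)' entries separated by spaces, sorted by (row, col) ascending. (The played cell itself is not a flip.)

Answer: (3,3) (3,4)

Derivation:
Dir NW: first cell '.' (not opp) -> no flip
Dir N: first cell '.' (not opp) -> no flip
Dir NE: first cell '.' (not opp) -> no flip
Dir W: opp run (3,4) (3,3) capped by W -> flip
Dir E: opp run (3,6), next='.' -> no flip
Dir SW: first cell 'W' (not opp) -> no flip
Dir S: opp run (4,5), next='.' -> no flip
Dir SE: first cell '.' (not opp) -> no flip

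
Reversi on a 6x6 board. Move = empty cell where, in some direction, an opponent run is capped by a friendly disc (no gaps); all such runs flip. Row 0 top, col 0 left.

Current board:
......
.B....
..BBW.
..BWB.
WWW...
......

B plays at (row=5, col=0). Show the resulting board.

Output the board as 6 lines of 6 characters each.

Answer: ......
.B....
..BBW.
..BWB.
WBW...
B.....

Derivation:
Place B at (5,0); scan 8 dirs for brackets.
Dir NW: edge -> no flip
Dir N: opp run (4,0), next='.' -> no flip
Dir NE: opp run (4,1) capped by B -> flip
Dir W: edge -> no flip
Dir E: first cell '.' (not opp) -> no flip
Dir SW: edge -> no flip
Dir S: edge -> no flip
Dir SE: edge -> no flip
All flips: (4,1)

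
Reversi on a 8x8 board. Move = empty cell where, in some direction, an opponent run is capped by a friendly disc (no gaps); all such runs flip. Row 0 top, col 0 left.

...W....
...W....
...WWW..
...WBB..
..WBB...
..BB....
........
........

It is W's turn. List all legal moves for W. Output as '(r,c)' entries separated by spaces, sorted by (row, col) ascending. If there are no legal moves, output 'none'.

(2,6): no bracket -> illegal
(3,2): no bracket -> illegal
(3,6): flips 2 -> legal
(4,1): no bracket -> illegal
(4,5): flips 4 -> legal
(4,6): flips 1 -> legal
(5,1): no bracket -> illegal
(5,4): flips 2 -> legal
(5,5): flips 1 -> legal
(6,1): flips 3 -> legal
(6,2): flips 1 -> legal
(6,3): flips 2 -> legal
(6,4): flips 1 -> legal

Answer: (3,6) (4,5) (4,6) (5,4) (5,5) (6,1) (6,2) (6,3) (6,4)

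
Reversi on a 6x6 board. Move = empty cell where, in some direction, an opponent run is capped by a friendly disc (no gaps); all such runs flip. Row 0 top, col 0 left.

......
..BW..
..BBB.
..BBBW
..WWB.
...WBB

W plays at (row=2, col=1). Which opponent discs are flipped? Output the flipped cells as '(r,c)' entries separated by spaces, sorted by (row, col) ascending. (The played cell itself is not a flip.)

Answer: (3,2)

Derivation:
Dir NW: first cell '.' (not opp) -> no flip
Dir N: first cell '.' (not opp) -> no flip
Dir NE: opp run (1,2), next='.' -> no flip
Dir W: first cell '.' (not opp) -> no flip
Dir E: opp run (2,2) (2,3) (2,4), next='.' -> no flip
Dir SW: first cell '.' (not opp) -> no flip
Dir S: first cell '.' (not opp) -> no flip
Dir SE: opp run (3,2) capped by W -> flip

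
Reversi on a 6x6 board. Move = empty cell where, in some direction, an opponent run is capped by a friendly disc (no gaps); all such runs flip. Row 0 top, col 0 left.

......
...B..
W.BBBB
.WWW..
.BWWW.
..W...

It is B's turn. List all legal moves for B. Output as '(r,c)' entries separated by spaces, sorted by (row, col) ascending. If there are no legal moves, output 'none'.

(1,0): no bracket -> illegal
(1,1): no bracket -> illegal
(2,1): flips 1 -> legal
(3,0): no bracket -> illegal
(3,4): no bracket -> illegal
(3,5): no bracket -> illegal
(4,0): flips 1 -> legal
(4,5): flips 3 -> legal
(5,1): flips 2 -> legal
(5,3): flips 2 -> legal
(5,4): no bracket -> illegal
(5,5): flips 2 -> legal

Answer: (2,1) (4,0) (4,5) (5,1) (5,3) (5,5)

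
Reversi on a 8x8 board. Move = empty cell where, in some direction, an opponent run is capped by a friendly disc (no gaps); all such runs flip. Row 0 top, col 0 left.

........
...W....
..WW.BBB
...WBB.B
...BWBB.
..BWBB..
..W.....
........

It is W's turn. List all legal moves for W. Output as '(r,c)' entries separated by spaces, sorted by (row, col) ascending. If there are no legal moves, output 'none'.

(1,4): no bracket -> illegal
(1,5): no bracket -> illegal
(1,6): no bracket -> illegal
(1,7): flips 2 -> legal
(2,4): flips 1 -> legal
(3,2): no bracket -> illegal
(3,6): flips 2 -> legal
(4,1): no bracket -> illegal
(4,2): flips 2 -> legal
(4,7): flips 2 -> legal
(5,1): flips 1 -> legal
(5,6): flips 4 -> legal
(5,7): no bracket -> illegal
(6,1): no bracket -> illegal
(6,3): no bracket -> illegal
(6,4): flips 1 -> legal
(6,5): no bracket -> illegal
(6,6): flips 1 -> legal

Answer: (1,7) (2,4) (3,6) (4,2) (4,7) (5,1) (5,6) (6,4) (6,6)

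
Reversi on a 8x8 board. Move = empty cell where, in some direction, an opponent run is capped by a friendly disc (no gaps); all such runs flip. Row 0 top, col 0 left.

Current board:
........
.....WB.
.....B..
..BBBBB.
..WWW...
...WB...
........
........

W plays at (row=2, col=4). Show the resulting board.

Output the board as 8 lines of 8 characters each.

Answer: ........
.....WB.
....WB..
..BWWBB.
..WWW...
...WB...
........
........

Derivation:
Place W at (2,4); scan 8 dirs for brackets.
Dir NW: first cell '.' (not opp) -> no flip
Dir N: first cell '.' (not opp) -> no flip
Dir NE: first cell 'W' (not opp) -> no flip
Dir W: first cell '.' (not opp) -> no flip
Dir E: opp run (2,5), next='.' -> no flip
Dir SW: opp run (3,3) capped by W -> flip
Dir S: opp run (3,4) capped by W -> flip
Dir SE: opp run (3,5), next='.' -> no flip
All flips: (3,3) (3,4)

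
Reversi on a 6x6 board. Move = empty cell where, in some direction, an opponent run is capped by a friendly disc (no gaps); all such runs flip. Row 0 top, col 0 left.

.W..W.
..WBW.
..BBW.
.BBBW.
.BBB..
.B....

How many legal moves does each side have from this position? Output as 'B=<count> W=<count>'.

Answer: B=7 W=6

Derivation:
-- B to move --
(0,0): no bracket -> illegal
(0,2): flips 1 -> legal
(0,3): no bracket -> illegal
(0,5): flips 1 -> legal
(1,0): no bracket -> illegal
(1,1): flips 1 -> legal
(1,5): flips 2 -> legal
(2,1): no bracket -> illegal
(2,5): flips 2 -> legal
(3,5): flips 2 -> legal
(4,4): no bracket -> illegal
(4,5): flips 1 -> legal
B mobility = 7
-- W to move --
(0,2): flips 1 -> legal
(0,3): no bracket -> illegal
(1,1): no bracket -> illegal
(2,0): no bracket -> illegal
(2,1): flips 2 -> legal
(3,0): flips 3 -> legal
(4,0): flips 3 -> legal
(4,4): no bracket -> illegal
(5,0): flips 3 -> legal
(5,2): flips 4 -> legal
(5,3): no bracket -> illegal
(5,4): no bracket -> illegal
W mobility = 6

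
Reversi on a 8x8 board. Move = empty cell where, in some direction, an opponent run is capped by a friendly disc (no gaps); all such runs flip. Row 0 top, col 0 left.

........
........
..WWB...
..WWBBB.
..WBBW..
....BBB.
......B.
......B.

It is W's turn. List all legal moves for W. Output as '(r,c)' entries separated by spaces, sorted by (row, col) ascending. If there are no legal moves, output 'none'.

(1,3): no bracket -> illegal
(1,4): no bracket -> illegal
(1,5): flips 1 -> legal
(2,5): flips 2 -> legal
(2,6): no bracket -> illegal
(2,7): flips 1 -> legal
(3,7): flips 3 -> legal
(4,6): no bracket -> illegal
(4,7): no bracket -> illegal
(5,2): no bracket -> illegal
(5,3): flips 1 -> legal
(5,7): no bracket -> illegal
(6,3): flips 1 -> legal
(6,4): no bracket -> illegal
(6,5): flips 3 -> legal
(6,7): flips 1 -> legal
(7,5): no bracket -> illegal
(7,7): flips 3 -> legal

Answer: (1,5) (2,5) (2,7) (3,7) (5,3) (6,3) (6,5) (6,7) (7,7)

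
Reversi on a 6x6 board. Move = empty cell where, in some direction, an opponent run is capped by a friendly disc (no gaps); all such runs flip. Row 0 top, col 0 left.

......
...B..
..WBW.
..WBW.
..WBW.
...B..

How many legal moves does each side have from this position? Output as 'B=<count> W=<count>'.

Answer: B=10 W=6

Derivation:
-- B to move --
(1,1): flips 1 -> legal
(1,2): no bracket -> illegal
(1,4): no bracket -> illegal
(1,5): flips 1 -> legal
(2,1): flips 2 -> legal
(2,5): flips 2 -> legal
(3,1): flips 3 -> legal
(3,5): flips 3 -> legal
(4,1): flips 2 -> legal
(4,5): flips 2 -> legal
(5,1): flips 1 -> legal
(5,2): no bracket -> illegal
(5,4): no bracket -> illegal
(5,5): flips 1 -> legal
B mobility = 10
-- W to move --
(0,2): flips 1 -> legal
(0,3): no bracket -> illegal
(0,4): flips 1 -> legal
(1,2): flips 1 -> legal
(1,4): flips 1 -> legal
(5,2): flips 1 -> legal
(5,4): flips 1 -> legal
W mobility = 6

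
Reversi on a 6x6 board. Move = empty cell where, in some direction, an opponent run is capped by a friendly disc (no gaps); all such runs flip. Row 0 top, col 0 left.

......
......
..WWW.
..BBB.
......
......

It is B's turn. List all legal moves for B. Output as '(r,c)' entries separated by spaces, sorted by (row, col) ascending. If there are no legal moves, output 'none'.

Answer: (1,1) (1,2) (1,3) (1,4) (1,5)

Derivation:
(1,1): flips 1 -> legal
(1,2): flips 2 -> legal
(1,3): flips 1 -> legal
(1,4): flips 2 -> legal
(1,5): flips 1 -> legal
(2,1): no bracket -> illegal
(2,5): no bracket -> illegal
(3,1): no bracket -> illegal
(3,5): no bracket -> illegal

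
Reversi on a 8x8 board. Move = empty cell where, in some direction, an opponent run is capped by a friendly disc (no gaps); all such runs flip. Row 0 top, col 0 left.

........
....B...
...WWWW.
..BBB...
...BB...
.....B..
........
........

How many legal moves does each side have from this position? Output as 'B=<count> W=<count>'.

-- B to move --
(1,2): flips 1 -> legal
(1,3): flips 1 -> legal
(1,5): flips 1 -> legal
(1,6): flips 1 -> legal
(1,7): no bracket -> illegal
(2,2): no bracket -> illegal
(2,7): no bracket -> illegal
(3,5): no bracket -> illegal
(3,6): flips 1 -> legal
(3,7): no bracket -> illegal
B mobility = 5
-- W to move --
(0,3): flips 1 -> legal
(0,4): flips 1 -> legal
(0,5): flips 1 -> legal
(1,3): no bracket -> illegal
(1,5): no bracket -> illegal
(2,1): no bracket -> illegal
(2,2): no bracket -> illegal
(3,1): no bracket -> illegal
(3,5): no bracket -> illegal
(4,1): flips 1 -> legal
(4,2): flips 1 -> legal
(4,5): flips 1 -> legal
(4,6): no bracket -> illegal
(5,2): flips 2 -> legal
(5,3): flips 2 -> legal
(5,4): flips 2 -> legal
(5,6): no bracket -> illegal
(6,4): no bracket -> illegal
(6,5): no bracket -> illegal
(6,6): no bracket -> illegal
W mobility = 9

Answer: B=5 W=9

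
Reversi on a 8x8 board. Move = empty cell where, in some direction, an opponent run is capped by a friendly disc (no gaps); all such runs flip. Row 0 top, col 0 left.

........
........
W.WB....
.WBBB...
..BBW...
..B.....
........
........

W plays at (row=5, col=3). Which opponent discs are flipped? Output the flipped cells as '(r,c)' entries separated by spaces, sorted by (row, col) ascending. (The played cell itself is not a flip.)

Dir NW: opp run (4,2) capped by W -> flip
Dir N: opp run (4,3) (3,3) (2,3), next='.' -> no flip
Dir NE: first cell 'W' (not opp) -> no flip
Dir W: opp run (5,2), next='.' -> no flip
Dir E: first cell '.' (not opp) -> no flip
Dir SW: first cell '.' (not opp) -> no flip
Dir S: first cell '.' (not opp) -> no flip
Dir SE: first cell '.' (not opp) -> no flip

Answer: (4,2)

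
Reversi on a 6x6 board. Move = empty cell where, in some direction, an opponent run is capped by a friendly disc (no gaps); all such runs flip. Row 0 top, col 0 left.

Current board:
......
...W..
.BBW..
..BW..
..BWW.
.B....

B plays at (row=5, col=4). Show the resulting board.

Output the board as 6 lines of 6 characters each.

Answer: ......
...W..
.BBW..
..BW..
..BBW.
.B..B.

Derivation:
Place B at (5,4); scan 8 dirs for brackets.
Dir NW: opp run (4,3) capped by B -> flip
Dir N: opp run (4,4), next='.' -> no flip
Dir NE: first cell '.' (not opp) -> no flip
Dir W: first cell '.' (not opp) -> no flip
Dir E: first cell '.' (not opp) -> no flip
Dir SW: edge -> no flip
Dir S: edge -> no flip
Dir SE: edge -> no flip
All flips: (4,3)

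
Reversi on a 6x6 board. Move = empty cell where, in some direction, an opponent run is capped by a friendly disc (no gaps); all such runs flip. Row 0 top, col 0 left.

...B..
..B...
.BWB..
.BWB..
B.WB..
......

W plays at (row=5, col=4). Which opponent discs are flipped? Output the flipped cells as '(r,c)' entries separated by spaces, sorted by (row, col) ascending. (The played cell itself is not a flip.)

Dir NW: opp run (4,3) capped by W -> flip
Dir N: first cell '.' (not opp) -> no flip
Dir NE: first cell '.' (not opp) -> no flip
Dir W: first cell '.' (not opp) -> no flip
Dir E: first cell '.' (not opp) -> no flip
Dir SW: edge -> no flip
Dir S: edge -> no flip
Dir SE: edge -> no flip

Answer: (4,3)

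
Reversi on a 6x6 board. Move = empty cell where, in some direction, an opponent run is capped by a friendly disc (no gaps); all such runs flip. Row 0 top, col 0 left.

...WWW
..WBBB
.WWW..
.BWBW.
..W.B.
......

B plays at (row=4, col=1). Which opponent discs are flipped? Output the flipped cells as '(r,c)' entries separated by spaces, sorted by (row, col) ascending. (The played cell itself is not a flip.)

Answer: (2,3) (3,2)

Derivation:
Dir NW: first cell '.' (not opp) -> no flip
Dir N: first cell 'B' (not opp) -> no flip
Dir NE: opp run (3,2) (2,3) capped by B -> flip
Dir W: first cell '.' (not opp) -> no flip
Dir E: opp run (4,2), next='.' -> no flip
Dir SW: first cell '.' (not opp) -> no flip
Dir S: first cell '.' (not opp) -> no flip
Dir SE: first cell '.' (not opp) -> no flip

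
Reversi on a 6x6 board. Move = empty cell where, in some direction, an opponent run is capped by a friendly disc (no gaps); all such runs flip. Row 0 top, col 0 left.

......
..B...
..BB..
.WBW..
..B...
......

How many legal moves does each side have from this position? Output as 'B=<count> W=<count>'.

Answer: B=7 W=4

Derivation:
-- B to move --
(2,0): flips 1 -> legal
(2,1): no bracket -> illegal
(2,4): flips 1 -> legal
(3,0): flips 1 -> legal
(3,4): flips 1 -> legal
(4,0): flips 1 -> legal
(4,1): no bracket -> illegal
(4,3): flips 1 -> legal
(4,4): flips 1 -> legal
B mobility = 7
-- W to move --
(0,1): no bracket -> illegal
(0,2): no bracket -> illegal
(0,3): no bracket -> illegal
(1,1): flips 1 -> legal
(1,3): flips 2 -> legal
(1,4): no bracket -> illegal
(2,1): no bracket -> illegal
(2,4): no bracket -> illegal
(3,4): no bracket -> illegal
(4,1): no bracket -> illegal
(4,3): no bracket -> illegal
(5,1): flips 1 -> legal
(5,2): no bracket -> illegal
(5,3): flips 1 -> legal
W mobility = 4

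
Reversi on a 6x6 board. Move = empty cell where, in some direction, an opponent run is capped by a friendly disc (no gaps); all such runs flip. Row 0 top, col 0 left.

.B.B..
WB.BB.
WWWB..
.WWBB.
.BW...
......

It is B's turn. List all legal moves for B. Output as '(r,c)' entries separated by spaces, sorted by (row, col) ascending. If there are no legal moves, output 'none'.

Answer: (3,0) (4,0) (4,3) (5,1)

Derivation:
(0,0): no bracket -> illegal
(1,2): no bracket -> illegal
(3,0): flips 2 -> legal
(4,0): flips 2 -> legal
(4,3): flips 1 -> legal
(5,1): flips 1 -> legal
(5,2): no bracket -> illegal
(5,3): no bracket -> illegal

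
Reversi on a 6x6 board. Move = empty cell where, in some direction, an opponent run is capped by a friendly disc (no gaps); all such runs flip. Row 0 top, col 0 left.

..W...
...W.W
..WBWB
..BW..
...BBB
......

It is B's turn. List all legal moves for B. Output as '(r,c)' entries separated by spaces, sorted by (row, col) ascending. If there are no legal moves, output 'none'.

(0,1): no bracket -> illegal
(0,3): flips 1 -> legal
(0,4): no bracket -> illegal
(0,5): flips 1 -> legal
(1,1): flips 2 -> legal
(1,2): flips 1 -> legal
(1,4): no bracket -> illegal
(2,1): flips 1 -> legal
(3,1): no bracket -> illegal
(3,4): flips 1 -> legal
(3,5): no bracket -> illegal
(4,2): no bracket -> illegal

Answer: (0,3) (0,5) (1,1) (1,2) (2,1) (3,4)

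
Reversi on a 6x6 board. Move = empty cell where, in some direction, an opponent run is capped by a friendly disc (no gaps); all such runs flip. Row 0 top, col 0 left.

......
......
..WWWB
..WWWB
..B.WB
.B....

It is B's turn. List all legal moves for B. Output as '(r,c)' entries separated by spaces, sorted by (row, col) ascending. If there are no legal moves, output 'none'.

(1,1): no bracket -> illegal
(1,2): flips 4 -> legal
(1,3): flips 1 -> legal
(1,4): no bracket -> illegal
(1,5): flips 2 -> legal
(2,1): flips 3 -> legal
(3,1): flips 3 -> legal
(4,1): no bracket -> illegal
(4,3): flips 2 -> legal
(5,3): flips 1 -> legal
(5,4): no bracket -> illegal
(5,5): no bracket -> illegal

Answer: (1,2) (1,3) (1,5) (2,1) (3,1) (4,3) (5,3)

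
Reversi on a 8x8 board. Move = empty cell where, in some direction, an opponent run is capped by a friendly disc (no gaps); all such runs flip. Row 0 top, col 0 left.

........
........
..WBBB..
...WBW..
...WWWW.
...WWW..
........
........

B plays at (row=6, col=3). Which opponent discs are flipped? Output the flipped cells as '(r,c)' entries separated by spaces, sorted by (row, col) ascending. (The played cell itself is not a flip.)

Answer: (3,3) (4,3) (5,3)

Derivation:
Dir NW: first cell '.' (not opp) -> no flip
Dir N: opp run (5,3) (4,3) (3,3) capped by B -> flip
Dir NE: opp run (5,4) (4,5), next='.' -> no flip
Dir W: first cell '.' (not opp) -> no flip
Dir E: first cell '.' (not opp) -> no flip
Dir SW: first cell '.' (not opp) -> no flip
Dir S: first cell '.' (not opp) -> no flip
Dir SE: first cell '.' (not opp) -> no flip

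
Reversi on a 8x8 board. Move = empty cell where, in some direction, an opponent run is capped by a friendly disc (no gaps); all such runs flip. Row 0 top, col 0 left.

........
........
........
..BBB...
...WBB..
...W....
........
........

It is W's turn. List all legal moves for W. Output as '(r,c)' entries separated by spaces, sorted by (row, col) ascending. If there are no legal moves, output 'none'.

(2,1): flips 1 -> legal
(2,2): no bracket -> illegal
(2,3): flips 1 -> legal
(2,4): no bracket -> illegal
(2,5): flips 1 -> legal
(3,1): no bracket -> illegal
(3,5): flips 1 -> legal
(3,6): no bracket -> illegal
(4,1): no bracket -> illegal
(4,2): no bracket -> illegal
(4,6): flips 2 -> legal
(5,4): no bracket -> illegal
(5,5): no bracket -> illegal
(5,6): no bracket -> illegal

Answer: (2,1) (2,3) (2,5) (3,5) (4,6)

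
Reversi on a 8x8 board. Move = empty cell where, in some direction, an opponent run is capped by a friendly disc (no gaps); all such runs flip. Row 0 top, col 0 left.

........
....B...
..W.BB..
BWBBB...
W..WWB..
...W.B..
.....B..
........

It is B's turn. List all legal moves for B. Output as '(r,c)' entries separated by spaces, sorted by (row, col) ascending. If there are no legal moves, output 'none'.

(1,1): flips 1 -> legal
(1,2): flips 1 -> legal
(1,3): no bracket -> illegal
(2,0): no bracket -> illegal
(2,1): no bracket -> illegal
(2,3): no bracket -> illegal
(3,5): no bracket -> illegal
(4,1): no bracket -> illegal
(4,2): flips 2 -> legal
(5,0): flips 1 -> legal
(5,1): no bracket -> illegal
(5,2): flips 1 -> legal
(5,4): flips 2 -> legal
(6,2): no bracket -> illegal
(6,3): flips 2 -> legal
(6,4): no bracket -> illegal

Answer: (1,1) (1,2) (4,2) (5,0) (5,2) (5,4) (6,3)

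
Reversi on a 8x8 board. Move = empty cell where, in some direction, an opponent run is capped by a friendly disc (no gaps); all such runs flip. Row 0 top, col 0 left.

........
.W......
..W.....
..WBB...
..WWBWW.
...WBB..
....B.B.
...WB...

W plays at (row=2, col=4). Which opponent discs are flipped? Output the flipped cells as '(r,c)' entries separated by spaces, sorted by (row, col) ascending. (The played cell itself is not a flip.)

Dir NW: first cell '.' (not opp) -> no flip
Dir N: first cell '.' (not opp) -> no flip
Dir NE: first cell '.' (not opp) -> no flip
Dir W: first cell '.' (not opp) -> no flip
Dir E: first cell '.' (not opp) -> no flip
Dir SW: opp run (3,3) capped by W -> flip
Dir S: opp run (3,4) (4,4) (5,4) (6,4) (7,4), next=edge -> no flip
Dir SE: first cell '.' (not opp) -> no flip

Answer: (3,3)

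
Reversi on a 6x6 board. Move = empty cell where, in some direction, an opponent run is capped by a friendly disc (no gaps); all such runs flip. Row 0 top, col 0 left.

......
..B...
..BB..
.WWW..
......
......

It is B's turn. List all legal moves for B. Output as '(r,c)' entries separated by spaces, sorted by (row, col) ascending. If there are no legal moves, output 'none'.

Answer: (4,0) (4,1) (4,2) (4,3) (4,4)

Derivation:
(2,0): no bracket -> illegal
(2,1): no bracket -> illegal
(2,4): no bracket -> illegal
(3,0): no bracket -> illegal
(3,4): no bracket -> illegal
(4,0): flips 1 -> legal
(4,1): flips 1 -> legal
(4,2): flips 1 -> legal
(4,3): flips 1 -> legal
(4,4): flips 1 -> legal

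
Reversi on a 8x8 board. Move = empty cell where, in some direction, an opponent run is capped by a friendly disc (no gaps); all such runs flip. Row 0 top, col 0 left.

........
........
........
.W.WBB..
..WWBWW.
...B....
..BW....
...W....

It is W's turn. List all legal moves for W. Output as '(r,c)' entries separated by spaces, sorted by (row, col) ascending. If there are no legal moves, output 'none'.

Answer: (2,3) (2,4) (2,5) (3,6) (5,1) (5,5) (6,1) (6,4)

Derivation:
(2,3): flips 1 -> legal
(2,4): flips 1 -> legal
(2,5): flips 2 -> legal
(2,6): no bracket -> illegal
(3,6): flips 2 -> legal
(5,1): flips 1 -> legal
(5,2): no bracket -> illegal
(5,4): no bracket -> illegal
(5,5): flips 1 -> legal
(6,1): flips 1 -> legal
(6,4): flips 1 -> legal
(7,1): no bracket -> illegal
(7,2): no bracket -> illegal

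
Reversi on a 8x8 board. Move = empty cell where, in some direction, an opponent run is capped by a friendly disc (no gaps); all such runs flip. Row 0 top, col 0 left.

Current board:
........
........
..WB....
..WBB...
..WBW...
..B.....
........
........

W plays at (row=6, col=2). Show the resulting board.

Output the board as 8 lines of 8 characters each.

Place W at (6,2); scan 8 dirs for brackets.
Dir NW: first cell '.' (not opp) -> no flip
Dir N: opp run (5,2) capped by W -> flip
Dir NE: first cell '.' (not opp) -> no flip
Dir W: first cell '.' (not opp) -> no flip
Dir E: first cell '.' (not opp) -> no flip
Dir SW: first cell '.' (not opp) -> no flip
Dir S: first cell '.' (not opp) -> no flip
Dir SE: first cell '.' (not opp) -> no flip
All flips: (5,2)

Answer: ........
........
..WB....
..WBB...
..WBW...
..W.....
..W.....
........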